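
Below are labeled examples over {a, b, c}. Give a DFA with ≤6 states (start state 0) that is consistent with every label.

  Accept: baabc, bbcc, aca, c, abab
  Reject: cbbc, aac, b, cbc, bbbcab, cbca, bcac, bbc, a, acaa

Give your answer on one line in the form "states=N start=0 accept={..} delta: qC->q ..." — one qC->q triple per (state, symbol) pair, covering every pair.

states=5 start=0 accept={2,4} delta: 0a->1 0b->1 0c->2 1a->2 1b->1 1c->3 2a->3 2b->2 2c->0 3a->4 3b->0 3c->2 4a->0 4b->0 4c->0

State merging on the prefix tree: take the shortest (then alphabetical) example prefix whose next move is undefined and point that move at state 0, else 1, else 2, ...; a target is out if some Accept/Reject pair would then sit in one state with the same input left (inseparable). If every existing state is out, open a new one.
a: 0a undefined. 0a->0: no, c/aac meet in 0 with "c" left. Open state 1: 0a->1.
b: 0b undefined. 0b->0: no, c/bbc meet in 0 with "c" left. 0b->1: ok.
c: 0c undefined. 0c->0: no, aca/cbca meet in 1 with "ca" left. 0c->1: no, c/b meet in 1. Open state 2: 0c->2.
aa: 1a undefined. 1a->0: no, baabc/bbc meet in 1 with "bc" left. 1a->1: no, baabc/bbc meet in 1 with "bc" left. 1a->2: ok.
ab: 1b undefined. 1b->0: no, bbcc/aac meet in 2 with "c" left. 1b->1: ok.
ac: 1c undefined. 1c->0: no, bbcc/acaa meet in 2. 1c->1: no, bbcc/b meet in 1. 1c->2: no, bbcc/aac meet in 2 with "c" left. Open state 3: 1c->3.
cb: 2b undefined. 2b->0: no, c/cbc meet in 2. 2b->1: no, aca/cbca meet in 3 with "a" left. 2b->2: ok.
aac: 2c undefined. 2c->0: ok.
aca: 3a undefined. 3a->0: no, aca/cbbc meet in 0. 3a->1: no, aca/b meet in 1. 3a->2: no, aca/bbbcab meet in 2. 3a->3: no, bbcc/bcac meet in 3 with "c" left. Open state 4: 3a->4.
baa: 2a undefined. 2a->0: no, baabc/bbc meet in 3. 2a->1: no, baabc/bbc meet in 3. 2a->2: no, baabc/cbbc meet in 0. 2a->3: ok.
acaa: 4a undefined. 4a->0: ok.
baab: 3b undefined. 3b->0: ok.
bbcc: 3c undefined. 3c->0: no, bbcc/cbbc meet in 0. 3c->1: no, bbcc/b meet in 1. 3c->2: ok.
bcac: 4c undefined. 4c->0: ok.
bbbcab: 4b undefined. 4b->0: ok.
All examples now run through 5 states with every (state, symbol) defined. Accept strings end in {2,4}, Reject strings end in {0,1,3}; accept={2,4}.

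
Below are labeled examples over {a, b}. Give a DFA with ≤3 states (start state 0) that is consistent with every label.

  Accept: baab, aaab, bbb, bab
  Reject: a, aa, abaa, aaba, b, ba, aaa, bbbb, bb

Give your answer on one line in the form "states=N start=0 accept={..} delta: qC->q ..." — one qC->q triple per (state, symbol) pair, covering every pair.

Grow the machine one transition at a time. Run the examples from 0; the earliest place one falls off (shortest prefix, ties alphabetical) gets sent to the lowest-numbered state that keeps every Accept/Reject pair distinguishable — a pair clashes when both reach the same state with identical unread suffix — and to a fresh state only if none does.
a: 0a undefined. 0a->0: no, aaab/b meet in 0 with "b" left. Open state 1: 0a->1.
b: 0b undefined. 0b->0: no, bbb/b meet in 0. 0b->1: ok.
aa: 1a undefined. 1a->0: no, baab/bb meet in 1 with "b" left. 1a->1: no, baab/bb meet in 1 with "b" left. Open state 2: 1a->2.
ab: 1b undefined. 1b->0: no, bbb/a meet in 1. 1b->1: no, bbb/a meet in 1. 1b->2: ok.
aaa: 2a undefined. 2a->0: no, baab/a meet in 1. 2a->1: no, baab/aa meet in 2. 2a->2: ok.
aab: 2b undefined. 2b->0: ok.
All examples now run through 3 states with every (state, symbol) defined. Accept strings end in {0}, Reject strings end in {1,2}; accept={0}.

states=3 start=0 accept={0} delta: 0a->1 0b->1 1a->2 1b->2 2a->2 2b->0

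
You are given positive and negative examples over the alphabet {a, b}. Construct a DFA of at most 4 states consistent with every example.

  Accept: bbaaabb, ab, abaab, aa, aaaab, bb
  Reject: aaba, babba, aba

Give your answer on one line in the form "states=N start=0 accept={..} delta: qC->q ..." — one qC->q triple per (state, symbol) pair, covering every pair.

State merging on the prefix tree: take the shortest (then alphabetical) example prefix whose next move is undefined and point that move at state 0, else 1, else 2, ...; a target is out if some Accept/Reject pair would then sit in one state with the same input left (inseparable). If every existing state is out, open a new one.
a: 0a undefined. 0a->0: ok.
b: 0b undefined. 0b->0: no, bbaaabb/aaba meet in 0. Open state 1: 0b->1.
ba: 1a undefined. 1a->0: no, aa/aaba meet in 0. 1a->1: no, ab/aaba meet in 1. Open state 2: 1a->2.
bb: 1b undefined. 1b->0: ok.
bab: 2b undefined. 2b->0: ok.
abaa: 2a undefined. 2a->0: ok.
All examples now run through 3 states with every (state, symbol) defined. Accept strings end in {0,1}, Reject strings end in {2}; accept={0,1}.

states=3 start=0 accept={0,1} delta: 0a->0 0b->1 1a->2 1b->0 2a->0 2b->0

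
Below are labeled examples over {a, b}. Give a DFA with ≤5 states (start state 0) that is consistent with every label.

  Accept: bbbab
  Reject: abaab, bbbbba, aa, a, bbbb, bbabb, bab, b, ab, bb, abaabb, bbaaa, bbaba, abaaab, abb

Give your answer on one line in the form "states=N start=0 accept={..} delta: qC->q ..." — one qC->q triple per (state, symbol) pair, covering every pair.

states=4 start=0 accept={3} delta: 0a->0 0b->1 1a->0 1b->2 2a->0 2b->3 3a->2 3b->0

Fold the examples into a partial DFA from state 0: repeatedly fix the first undefined (state, symbol) met by the shortest-then-alphabetical prefix, trying targets in increasing order and rejecting any under which an Accept and a Reject string meet in one state with the same remainder; add a state when all current targets are rejected. Accepting states are where Accept strings end.
a: 0a undefined. 0a->0: ok.
b: 0b undefined. 0b->0: no, bbbab/abaab meet in 0. Open state 1: 0b->1.
ba: 1a undefined. 1a->0: ok.
bb: 1b undefined. 1b->0: no, bbbab/abaab meet in 1. 1b->1: no, bbbab/abaab meet in 1. Open state 2: 1b->2.
bba: 2a undefined. 2a->0: ok.
bbb: 2b undefined. 2b->0: no, bbbab/abaab meet in 1. 2b->1: no, bbbab/abaab meet in 1. 2b->2: no, bbbab/abaab meet in 1. Open state 3: 2b->3.
bbba: 3a undefined. 3a->0: no, bbbab/abaab meet in 1. 3a->1: no, bbbab/bbabb meet in 2. 3a->2: ok.
bbbb: 3b undefined. 3b->0: ok.
All examples now run through 4 states with every (state, symbol) defined. Accept strings end in {3}, Reject strings end in {0,1,2}; accept={3}.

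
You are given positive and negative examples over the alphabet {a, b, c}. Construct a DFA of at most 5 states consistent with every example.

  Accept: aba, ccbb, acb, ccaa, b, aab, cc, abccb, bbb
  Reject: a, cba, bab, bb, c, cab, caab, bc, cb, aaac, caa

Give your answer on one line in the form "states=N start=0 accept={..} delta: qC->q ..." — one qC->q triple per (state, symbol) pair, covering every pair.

states=5 start=0 accept={0,2} delta: 0a->1 0b->2 0c->3 1a->0 1b->1 1c->4 2a->1 2b->4 2c->1 3a->2 3b->4 3c->2 4a->1 4b->0 4c->0

State merging on the prefix tree: take the shortest (then alphabetical) example prefix whose next move is undefined and point that move at state 0, else 1, else 2, ...; a target is out if some Accept/Reject pair would then sit in one state with the same input left (inseparable). If every existing state is out, open a new one.
a: 0a undefined. 0a->0: no, acb/cb meet in 0 with "cb" left. Open state 1: 0a->1.
b: 0b undefined. 0b->0: no, b/bb meet in 0. 0b->1: no, b/a meet in 1. Open state 2: 0b->2.
c: 0c undefined. 0c->0: no, ccbb/bb meet in 2 with "b" left. 0c->1: no, aba/cba meet in 1 with "ba" left. 0c->2: no, b/c meet in 2. Open state 3: 0c->3.
aa: 1a undefined. 1a->0: ok.
ab: 1b undefined. 1b->0: no, aba/a meet in 1. 1b->1: ok.
ac: 1c undefined. 1c->0: no, aba/aaac meet in 0. 1c->1: no, acb/a meet in 1. 1c->2: no, acb/bb meet in 2 with "b" left. 1c->3: no, acb/cb meet in 3 with "b" left. Open state 4: 1c->4.
ba: 2a undefined. 2a->0: no, b/bab meet in 2. 2a->1: ok.
bb: 2b undefined. 2b->0: no, aba/bb meet in 0. 2b->1: no, bbb/a meet in 1. 2b->2: no, b/bb meet in 2. 2b->3: no, bbb/cb meet in 3 with "b" left. 2b->4: ok.
bc: 2c undefined. 2c->0: no, aba/bc meet in 0. 2c->1: ok.
ca: 3a undefined. 3a->0: no, b/cab meet in 2. 3a->1: no, aba/caa meet in 0. 3a->2: ok.
cb: 3b undefined. 3b->0: no, aba/cb meet in 0. 3b->1: no, aba/cba meet in 0. 3b->2: no, b/cb meet in 2. 3b->3: no, b/cba meet in 2. 3b->4: ok.
cc: 3c undefined. 3c->0: no, ccbb/bb meet in 4. 3c->1: no, ccbb/a meet in 1. 3c->2: ok.
acb: 4b undefined. 4b->0: ok.
cba: 4a undefined. 4a->0: no, aba/cba meet in 0. 4a->1: ok.
abcc: 4c undefined. 4c->0: ok.
All examples now run through 5 states with every (state, symbol) defined. Accept strings end in {0,2}, Reject strings end in {1,3,4}; accept={0,2}.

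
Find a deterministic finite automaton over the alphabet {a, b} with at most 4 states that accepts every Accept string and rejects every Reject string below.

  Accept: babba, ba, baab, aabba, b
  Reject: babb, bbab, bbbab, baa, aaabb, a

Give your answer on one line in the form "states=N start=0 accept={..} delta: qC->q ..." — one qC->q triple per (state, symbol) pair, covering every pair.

Fold the examples into a partial DFA from state 0: repeatedly fix the first undefined (state, symbol) met by the shortest-then-alphabetical prefix, trying targets in increasing order and rejecting any under which an Accept and a Reject string meet in one state with the same remainder; add a state when all current targets are rejected. Accepting states are where Accept strings end.
a: 0a undefined. 0a->0: ok.
b: 0b undefined. 0b->0: no, babba/babb meet in 0. Open state 1: 0b->1.
ba: 1a undefined. 1a->0: no, ba/baa meet in 0. 1a->1: no, ba/baa meet in 1. Open state 2: 1a->2.
bb: 1b undefined. 1b->0: no, aabba/aaabb meet in 0. 1b->1: no, b/aaabb meet in 1. 1b->2: no, ba/aaabb meet in 2. Open state 3: 1b->3.
baa: 2a undefined. 2a->0: ok.
bab: 2b undefined. 2b->0: no, baab/babb meet in 1. 2b->1: ok.
bba: 3a undefined. 3a->0: no, babba/baa meet in 0. 3a->1: ok.
bbb: 3b undefined. 3b->0: no, babba/bbbab meet in 1. 3b->1: no, babba/bbbab meet in 1. 3b->2: no, babba/bbbab meet in 1. 3b->3: ok.
All examples now run through 4 states with every (state, symbol) defined. Accept strings end in {1,2}, Reject strings end in {0,3}; accept={1,2}.

states=4 start=0 accept={1,2} delta: 0a->0 0b->1 1a->2 1b->3 2a->0 2b->1 3a->1 3b->3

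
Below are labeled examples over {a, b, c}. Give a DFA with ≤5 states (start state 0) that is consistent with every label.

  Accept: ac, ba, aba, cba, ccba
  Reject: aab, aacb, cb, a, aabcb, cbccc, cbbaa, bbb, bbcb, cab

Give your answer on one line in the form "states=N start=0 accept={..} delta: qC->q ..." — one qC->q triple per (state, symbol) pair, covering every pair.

states=3 start=0 accept={2} delta: 0a->0 0b->1 0c->2 1a->2 1b->0 1c->0 2a->0 2b->1 2c->0

Fold the examples into a partial DFA from state 0: repeatedly fix the first undefined (state, symbol) met by the shortest-then-alphabetical prefix, trying targets in increasing order and rejecting any under which an Accept and a Reject string meet in one state with the same remainder; add a state when all current targets are rejected. Accepting states are where Accept strings end.
a: 0a undefined. 0a->0: ok.
b: 0b undefined. 0b->0: no, ba/aab meet in 0. Open state 1: 0b->1.
c: 0c undefined. 0c->0: no, ac/a meet in 0. 0c->1: no, ac/aab meet in 1. Open state 2: 0c->2.
ba: 1a undefined. 1a->0: no, ba/a meet in 0. 1a->1: no, ba/aab meet in 1. 1a->2: ok.
bb: 1b undefined. 1b->0: ok.
ca: 2a undefined. 2a->0: ok.
cb: 2b undefined. 2b->0: no, cba/aacb meet in 0. 2b->1: ok.
cc: 2c undefined. 2c->0: ok.
cbc: 1c undefined. 1c->0: ok.
All examples now run through 3 states with every (state, symbol) defined. Accept strings end in {2}, Reject strings end in {0,1}; accept={2}.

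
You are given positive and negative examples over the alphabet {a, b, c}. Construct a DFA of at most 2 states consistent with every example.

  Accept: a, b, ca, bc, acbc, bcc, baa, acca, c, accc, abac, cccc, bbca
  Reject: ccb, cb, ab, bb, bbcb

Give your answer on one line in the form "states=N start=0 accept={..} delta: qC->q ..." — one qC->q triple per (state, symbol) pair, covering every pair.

states=2 start=0 accept={1} delta: 0a->1 0b->1 0c->1 1a->1 1b->0 1c->1

State merging on the prefix tree: take the shortest (then alphabetical) example prefix whose next move is undefined and point that move at state 0, else 1, else 2, ...; a target is out if some Accept/Reject pair would then sit in one state with the same input left (inseparable). If every existing state is out, open a new one.
a: 0a undefined. 0a->0: no, b/ab meet in 0 with "b" left. Open state 1: 0a->1.
b: 0b undefined. 0b->0: no, b/bb meet in 0. 0b->1: ok.
c: 0c undefined. 0c->0: no, a/ccb meet in 1. 0c->1: ok.
ab: 1b undefined. 1b->0: ok.
ac: 1c undefined. 1c->0: no, a/ccb meet in 1. 1c->1: ok.
ba: 1a undefined. 1a->0: no, ca/ccb meet in 0. 1a->1: ok.
All examples now run through 2 states with every (state, symbol) defined. Accept strings end in {1}, Reject strings end in {0}; accept={1}.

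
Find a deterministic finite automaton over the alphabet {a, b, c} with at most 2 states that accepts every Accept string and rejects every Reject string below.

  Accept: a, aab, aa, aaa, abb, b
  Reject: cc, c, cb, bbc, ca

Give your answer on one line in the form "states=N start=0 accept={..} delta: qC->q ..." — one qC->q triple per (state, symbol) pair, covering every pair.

states=2 start=0 accept={0} delta: 0a->0 0b->0 0c->1 1a->1 1b->1 1c->1

Fold the examples into a partial DFA from state 0: repeatedly fix the first undefined (state, symbol) met by the shortest-then-alphabetical prefix, trying targets in increasing order and rejecting any under which an Accept and a Reject string meet in one state with the same remainder; add a state when all current targets are rejected. Accepting states are where Accept strings end.
a: 0a undefined. 0a->0: ok.
b: 0b undefined. 0b->0: ok.
c: 0c undefined. 0c->0: no, a/cc meet in 0. Open state 1: 0c->1.
ca: 1a undefined. 1a->0: no, a/ca meet in 0. 1a->1: ok.
cb: 1b undefined. 1b->0: no, a/cb meet in 0. 1b->1: ok.
cc: 1c undefined. 1c->0: no, a/cc meet in 0. 1c->1: ok.
All examples now run through 2 states with every (state, symbol) defined. Accept strings end in {0}, Reject strings end in {1}; accept={0}.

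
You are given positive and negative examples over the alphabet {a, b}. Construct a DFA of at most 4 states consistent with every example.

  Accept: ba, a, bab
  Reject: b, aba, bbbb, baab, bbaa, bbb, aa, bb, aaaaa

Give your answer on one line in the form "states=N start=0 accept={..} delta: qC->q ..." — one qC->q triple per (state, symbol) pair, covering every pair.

states=3 start=0 accept={1} delta: 0a->1 0b->0 1a->2 1b->1 2a->0 2b->0

State merging on the prefix tree: take the shortest (then alphabetical) example prefix whose next move is undefined and point that move at state 0, else 1, else 2, ...; a target is out if some Accept/Reject pair would then sit in one state with the same input left (inseparable). If every existing state is out, open a new one.
a: 0a undefined. 0a->0: no, ba/aba meet in 0 with "ba" left. Open state 1: 0a->1.
b: 0b undefined. 0b->0: ok.
aa: 1a undefined. 1a->0: no, ba/aaaaa meet in 1. 1a->1: no, ba/bbaa meet in 1. Open state 2: 1a->2.
ab: 1b undefined. 1b->0: no, ba/aba meet in 1. 1b->1: ok.
aaa: 2a undefined. 2a->0: ok.
baab: 2b undefined. 2b->0: ok.
All examples now run through 3 states with every (state, symbol) defined. Accept strings end in {1}, Reject strings end in {0,2}; accept={1}.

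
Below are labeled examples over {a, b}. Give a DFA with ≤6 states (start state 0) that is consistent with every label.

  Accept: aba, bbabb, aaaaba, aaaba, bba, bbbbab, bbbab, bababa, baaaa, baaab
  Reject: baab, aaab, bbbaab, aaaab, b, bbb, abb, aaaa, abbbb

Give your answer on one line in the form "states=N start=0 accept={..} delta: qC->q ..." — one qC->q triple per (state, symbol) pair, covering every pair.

states=4 start=0 accept={2,3} delta: 0a->0 0b->1 1a->2 1b->1 2a->3 2b->2 3a->2 3b->1

Grow the machine one transition at a time. Run the examples from 0; the earliest place one falls off (shortest prefix, ties alphabetical) gets sent to the lowest-numbered state that keeps every Accept/Reject pair distinguishable — a pair clashes when both reach the same state with identical unread suffix — and to a fresh state only if none does.
a: 0a undefined. 0a->0: ok.
b: 0b undefined. 0b->0: no, aba/baab meet in 0. Open state 1: 0b->1.
ba: 1a undefined. 1a->0: no, aba/aaaa meet in 0. 1a->1: no, aba/aaab meet in 1. Open state 2: 1a->2.
bb: 1b undefined. 1b->0: no, bbabb/abb meet in 0. 1b->1: ok.
baa: 2a undefined. 2a->0: no, baaaa/aaaa meet in 0. 2a->1: no, baaaa/baab meet in 1. 2a->2: no, bbbbab/baab meet in 2 with "b" left. Open state 3: 2a->3.
bab: 2b undefined. 2b->0: no, bbabb/aaab meet in 1. 2b->1: no, bbabb/aaab meet in 1. 2b->2: ok.
baaa: 3a undefined. 3a->0: no, baaaa/aaaa meet in 0. 3a->1: no, baaab/aaab meet in 1. 3a->2: ok.
baab: 3b undefined. 3b->0: no, bababa/baab meet in 0. 3b->1: ok.
All examples now run through 4 states with every (state, symbol) defined. Accept strings end in {2,3}, Reject strings end in {0,1}; accept={2,3}.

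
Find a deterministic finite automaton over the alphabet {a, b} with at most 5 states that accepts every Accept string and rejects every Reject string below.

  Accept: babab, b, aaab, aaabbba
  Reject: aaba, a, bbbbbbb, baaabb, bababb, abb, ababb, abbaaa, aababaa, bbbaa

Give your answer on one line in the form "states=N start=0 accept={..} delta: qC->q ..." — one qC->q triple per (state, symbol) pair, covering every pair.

states=3 start=0 accept={1} delta: 0a->0 0b->1 1a->0 1b->2 2a->1 2b->2

Fold the examples into a partial DFA from state 0: repeatedly fix the first undefined (state, symbol) met by the shortest-then-alphabetical prefix, trying targets in increasing order and rejecting any under which an Accept and a Reject string meet in one state with the same remainder; add a state when all current targets are rejected. Accepting states are where Accept strings end.
a: 0a undefined. 0a->0: ok.
b: 0b undefined. 0b->0: no, babab/aaba meet in 0. Open state 1: 0b->1.
ba: 1a undefined. 1a->0: ok.
bb: 1b undefined. 1b->0: no, babab/bbbbbbb meet in 1. 1b->1: no, babab/bbbbbbb meet in 1. Open state 2: 1b->2.
bbb: 2b undefined. 2b->0: no, babab/bbbbbbb meet in 1. 2b->1: no, babab/bbbbbbb meet in 1. 2b->2: ok.
abba: 2a undefined. 2a->0: no, aaabbba/aaba meet in 0. 2a->1: ok.
All examples now run through 3 states with every (state, symbol) defined. Accept strings end in {1}, Reject strings end in {0,2}; accept={1}.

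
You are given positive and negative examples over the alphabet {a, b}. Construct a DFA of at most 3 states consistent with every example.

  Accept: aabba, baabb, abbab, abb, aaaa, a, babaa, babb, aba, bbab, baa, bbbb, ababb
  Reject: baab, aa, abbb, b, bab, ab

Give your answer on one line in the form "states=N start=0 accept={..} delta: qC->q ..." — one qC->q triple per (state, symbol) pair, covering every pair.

states=3 start=0 accept={0,1} delta: 0a->1 0b->2 1a->2 1b->2 2a->0 2b->1

State merging on the prefix tree: take the shortest (then alphabetical) example prefix whose next move is undefined and point that move at state 0, else 1, else 2, ...; a target is out if some Accept/Reject pair would then sit in one state with the same input left (inseparable). If every existing state is out, open a new one.
a: 0a undefined. 0a->0: no, aaaa/aa meet in 0. Open state 1: 0a->1.
b: 0b undefined. 0b->0: no, bbab/bab meet in 1 with "b" left. 0b->1: no, a/b meet in 1. Open state 2: 0b->2.
aa: 1a undefined. 1a->0: no, aaaa/aa meet in 0. 1a->1: no, aaaa/aa meet in 1. 1a->2: ok.
ab: 1b undefined. 1b->0: no, abbab/bab meet in 2 with "ab" left. 1b->1: no, abb/abbb meet in 1. 1b->2: ok.
ba: 2a undefined. 2a->0: ok.
bb: 2b undefined. 2b->0: no, abbab/baab meet in 2. 2b->1: ok.
All examples now run through 3 states with every (state, symbol) defined. Accept strings end in {0,1}, Reject strings end in {2}; accept={0,1}.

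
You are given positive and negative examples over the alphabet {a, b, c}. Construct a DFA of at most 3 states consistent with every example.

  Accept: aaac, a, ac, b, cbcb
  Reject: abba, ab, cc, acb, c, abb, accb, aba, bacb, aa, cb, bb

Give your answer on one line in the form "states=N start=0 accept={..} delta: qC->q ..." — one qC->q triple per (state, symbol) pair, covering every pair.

states=3 start=0 accept={1} delta: 0a->1 0b->1 0c->2 1a->0 1b->2 1c->1 2a->0 2b->2 2c->0

Fold the examples into a partial DFA from state 0: repeatedly fix the first undefined (state, symbol) met by the shortest-then-alphabetical prefix, trying targets in increasing order and rejecting any under which an Accept and a Reject string meet in one state with the same remainder; add a state when all current targets are rejected. Accepting states are where Accept strings end.
a: 0a undefined. 0a->0: no, aaac/c meet in 0 with "c" left. Open state 1: 0a->1.
b: 0b undefined. 0b->0: no, b/bb meet in 0. 0b->1: ok.
c: 0c undefined. 0c->0: no, a/cb meet in 1. 0c->1: no, a/c meet in 1. Open state 2: 0c->2.
aa: 1a undefined. 1a->0: ok.
ab: 1b undefined. 1b->0: no, a/abb meet in 1. 1b->1: no, a/ab meet in 1. 1b->2: ok.
ac: 1c undefined. 1c->0: no, aaac/aa meet in 0. 1c->1: ok.
cb: 2b undefined. 2b->0: no, aaac/abba meet in 1. 2b->1: no, aaac/abb meet in 1. 2b->2: ok.
cc: 2c undefined. 2c->0: ok.
aba: 2a undefined. 2a->0: ok.
All examples now run through 3 states with every (state, symbol) defined. Accept strings end in {1}, Reject strings end in {0,2}; accept={1}.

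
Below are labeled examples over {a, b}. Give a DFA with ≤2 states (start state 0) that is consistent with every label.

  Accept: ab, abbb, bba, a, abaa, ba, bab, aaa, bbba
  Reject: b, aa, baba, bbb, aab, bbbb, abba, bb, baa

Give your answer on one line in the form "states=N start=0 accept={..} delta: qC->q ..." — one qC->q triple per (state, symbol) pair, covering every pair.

Fold the examples into a partial DFA from state 0: repeatedly fix the first undefined (state, symbol) met by the shortest-then-alphabetical prefix, trying targets in increasing order and rejecting any under which an Accept and a Reject string meet in one state with the same remainder; add a state when all current targets are rejected. Accepting states are where Accept strings end.
a: 0a undefined. 0a->0: no, ab/b meet in 0 with "b" left. Open state 1: 0a->1.
b: 0b undefined. 0b->0: ok.
aa: 1a undefined. 1a->0: ok.
ab: 1b undefined. 1b->0: no, ab/b meet in 0. 1b->1: ok.
All examples now run through 2 states with every (state, symbol) defined. Accept strings end in {1}, Reject strings end in {0}; accept={1}.

states=2 start=0 accept={1} delta: 0a->1 0b->0 1a->0 1b->1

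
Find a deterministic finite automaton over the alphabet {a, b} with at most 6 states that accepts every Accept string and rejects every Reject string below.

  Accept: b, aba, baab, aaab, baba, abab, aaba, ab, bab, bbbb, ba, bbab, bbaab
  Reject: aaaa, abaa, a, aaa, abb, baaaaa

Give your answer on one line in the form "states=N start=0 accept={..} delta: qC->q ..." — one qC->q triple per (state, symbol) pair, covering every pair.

Grow the machine one transition at a time. Run the examples from 0; the earliest place one falls off (shortest prefix, ties alphabetical) gets sent to the lowest-numbered state that keeps every Accept/Reject pair distinguishable — a pair clashes when both reach the same state with identical unread suffix — and to a fresh state only if none does.
a: 0a undefined. 0a->0: ok.
b: 0b undefined. 0b->0: no, b/aaaa meet in 0. Open state 1: 0b->1.
ba: 1a undefined. 1a->0: no, aba/aaaa meet in 0. 1a->1: no, b/abaa meet in 1. Open state 2: 1a->2.
bb: 1b undefined. 1b->0: no, bbbb/aaaa meet in 0. 1b->1: no, b/abb meet in 1. 1b->2: no, aba/abb meet in 2. Open state 3: 1b->3.
baa: 2a undefined. 2a->0: ok.
bab: 2b undefined. 2b->0: no, baba/aaaa meet in 0. 2b->1: ok.
bba: 3a undefined. 3a->0: ok.
bbb: 3b undefined. 3b->0: ok.
All examples now run through 4 states with every (state, symbol) defined. Accept strings end in {1,2}, Reject strings end in {0,3}; accept={1,2}.

states=4 start=0 accept={1,2} delta: 0a->0 0b->1 1a->2 1b->3 2a->0 2b->1 3a->0 3b->0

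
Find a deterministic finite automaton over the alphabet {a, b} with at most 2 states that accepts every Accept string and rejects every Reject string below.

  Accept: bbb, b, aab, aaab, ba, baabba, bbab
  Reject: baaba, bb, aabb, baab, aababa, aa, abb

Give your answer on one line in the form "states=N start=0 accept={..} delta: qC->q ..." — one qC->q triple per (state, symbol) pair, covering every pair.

states=2 start=0 accept={1} delta: 0a->0 0b->1 1a->1 1b->0

Fold the examples into a partial DFA from state 0: repeatedly fix the first undefined (state, symbol) met by the shortest-then-alphabetical prefix, trying targets in increasing order and rejecting any under which an Accept and a Reject string meet in one state with the same remainder; add a state when all current targets are rejected. Accepting states are where Accept strings end.
a: 0a undefined. 0a->0: ok.
b: 0b undefined. 0b->0: no, bbb/baaba meet in 0. Open state 1: 0b->1.
ba: 1a undefined. 1a->0: no, b/baab meet in 1. 1a->1: ok.
bb: 1b undefined. 1b->0: ok.
All examples now run through 2 states with every (state, symbol) defined. Accept strings end in {1}, Reject strings end in {0}; accept={1}.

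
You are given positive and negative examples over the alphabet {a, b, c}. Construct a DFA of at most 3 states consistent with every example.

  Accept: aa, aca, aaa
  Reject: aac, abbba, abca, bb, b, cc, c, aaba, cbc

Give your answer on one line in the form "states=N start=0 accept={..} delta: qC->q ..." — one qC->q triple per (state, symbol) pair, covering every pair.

states=3 start=0 accept={0} delta: 0a->0 0b->1 0c->2 1a->1 1b->1 1c->1 2a->0 2b->0 2c->1

Fold the examples into a partial DFA from state 0: repeatedly fix the first undefined (state, symbol) met by the shortest-then-alphabetical prefix, trying targets in increasing order and rejecting any under which an Accept and a Reject string meet in one state with the same remainder; add a state when all current targets are rejected. Accepting states are where Accept strings end.
a: 0a undefined. 0a->0: ok.
b: 0b undefined. 0b->0: no, aa/abbba meet in 0. Open state 1: 0b->1.
c: 0c undefined. 0c->0: no, aa/aac meet in 0. 0c->1: no, aca/aaba meet in 1 with "a" left. Open state 2: 0c->2.
bb: 1b undefined. 1b->0: no, aa/bb meet in 0. 1b->1: ok.
cb: 2b undefined. 2b->0: ok.
cc: 2c undefined. 2c->0: no, aa/cc meet in 0. 2c->1: ok.
abc: 1c undefined. 1c->0: no, aa/abca meet in 0. 1c->1: ok.
aca: 2a undefined. 2a->0: ok.
aaba: 1a undefined. 1a->0: no, aa/abbba meet in 0. 1a->1: ok.
All examples now run through 3 states with every (state, symbol) defined. Accept strings end in {0}, Reject strings end in {1,2}; accept={0}.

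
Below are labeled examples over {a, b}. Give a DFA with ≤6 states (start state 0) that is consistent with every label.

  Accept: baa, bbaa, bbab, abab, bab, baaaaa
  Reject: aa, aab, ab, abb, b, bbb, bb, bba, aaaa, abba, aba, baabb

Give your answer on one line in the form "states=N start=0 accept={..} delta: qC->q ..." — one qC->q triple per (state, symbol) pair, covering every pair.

Grow the machine one transition at a time. Run the examples from 0; the earliest place one falls off (shortest prefix, ties alphabetical) gets sent to the lowest-numbered state that keeps every Accept/Reject pair distinguishable — a pair clashes when both reach the same state with identical unread suffix — and to a fresh state only if none does.
a: 0a undefined. 0a->0: ok.
b: 0b undefined. 0b->0: no, baa/aa meet in 0. Open state 1: 0b->1.
ba: 1a undefined. 1a->0: no, baa/aa meet in 0. 1a->1: no, baa/aab meet in 1. Open state 2: 1a->2.
bb: 1b undefined. 1b->0: no, bbaa/aa meet in 0. 1b->1: ok.
baa: 2a undefined. 2a->0: no, baa/aa meet in 0. 2a->1: no, baa/aab meet in 1. 2a->2: no, baa/bba meet in 2. Open state 3: 2a->3.
bab: 2b undefined. 2b->0: no, bbab/aa meet in 0. 2b->1: no, bbab/aab meet in 1. 2b->2: no, bbab/bba meet in 2. 2b->3: ok.
baaa: 3a undefined. 3a->0: no, baaaaa/aa meet in 0. 3a->1: ok.
baab: 3b undefined. 3b->0: ok.
All examples now run through 4 states with every (state, symbol) defined. Accept strings end in {3}, Reject strings end in {0,1,2}; accept={3}.

states=4 start=0 accept={3} delta: 0a->0 0b->1 1a->2 1b->1 2a->3 2b->3 3a->1 3b->0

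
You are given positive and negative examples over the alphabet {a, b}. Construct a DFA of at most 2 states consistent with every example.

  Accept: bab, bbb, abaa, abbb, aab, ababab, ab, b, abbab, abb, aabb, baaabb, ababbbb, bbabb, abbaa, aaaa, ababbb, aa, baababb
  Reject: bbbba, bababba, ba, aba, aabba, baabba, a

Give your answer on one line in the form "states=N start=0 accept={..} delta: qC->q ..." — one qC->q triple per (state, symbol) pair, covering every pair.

states=2 start=0 accept={0} delta: 0a->1 0b->0 1a->0 1b->0

Grow the machine one transition at a time. Run the examples from 0; the earliest place one falls off (shortest prefix, ties alphabetical) gets sent to the lowest-numbered state that keeps every Accept/Reject pair distinguishable — a pair clashes when both reach the same state with identical unread suffix — and to a fresh state only if none does.
a: 0a undefined. 0a->0: no, aaaa/a meet in 0. Open state 1: 0a->1.
b: 0b undefined. 0b->0: ok.
aa: 1a undefined. 1a->0: ok.
ab: 1b undefined. 1b->0: ok.
All examples now run through 2 states with every (state, symbol) defined. Accept strings end in {0}, Reject strings end in {1}; accept={0}.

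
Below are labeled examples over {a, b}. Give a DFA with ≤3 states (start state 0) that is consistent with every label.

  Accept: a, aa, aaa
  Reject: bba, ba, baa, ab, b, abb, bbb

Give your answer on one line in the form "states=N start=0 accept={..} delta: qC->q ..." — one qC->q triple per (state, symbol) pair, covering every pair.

Fold the examples into a partial DFA from state 0: repeatedly fix the first undefined (state, symbol) met by the shortest-then-alphabetical prefix, trying targets in increasing order and rejecting any under which an Accept and a Reject string meet in one state with the same remainder; add a state when all current targets are rejected. Accepting states are where Accept strings end.
a: 0a undefined. 0a->0: ok.
b: 0b undefined. 0b->0: no, a/bba meet in 0. Open state 1: 0b->1.
ba: 1a undefined. 1a->0: no, a/ba meet in 0. 1a->1: ok.
bb: 1b undefined. 1b->0: no, a/bba meet in 0. 1b->1: ok.
All examples now run through 2 states with every (state, symbol) defined. Accept strings end in {0}, Reject strings end in {1}; accept={0}.

states=2 start=0 accept={0} delta: 0a->0 0b->1 1a->1 1b->1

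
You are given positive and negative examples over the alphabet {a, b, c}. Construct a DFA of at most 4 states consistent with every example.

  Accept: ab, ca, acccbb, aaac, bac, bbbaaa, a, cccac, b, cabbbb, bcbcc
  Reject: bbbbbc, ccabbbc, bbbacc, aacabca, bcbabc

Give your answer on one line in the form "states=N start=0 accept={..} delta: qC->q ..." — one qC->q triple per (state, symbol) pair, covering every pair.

states=4 start=0 accept={0,1,2} delta: 0a->0 0b->1 0c->0 1a->0 1b->2 1c->2 2a->3 2b->2 2c->3 3a->0 3b->2 3c->2

Grow the machine one transition at a time. Run the examples from 0; the earliest place one falls off (shortest prefix, ties alphabetical) gets sent to the lowest-numbered state that keeps every Accept/Reject pair distinguishable — a pair clashes when both reach the same state with identical unread suffix — and to a fresh state only if none does.
a: 0a undefined. 0a->0: ok.
b: 0b undefined. 0b->0: no, aaac/bbbbbc meet in 0 with "c" left. Open state 1: 0b->1.
c: 0c undefined. 0c->0: ok.
ba: 1a undefined. 1a->0: ok.
bb: 1b undefined. 1b->0: no, ca/bbbacc meet in 0. 1b->1: no, ca/bbbacc meet in 0. Open state 2: 1b->2.
bc: 1c undefined. 1c->0: no, ca/aacabca meet in 0. 1c->1: no, ca/aacabca meet in 0. 1c->2: ok.
bbb: 2b undefined. 2b->0: no, ca/ccabbbc meet in 0. 2b->1: no, ca/bbbacc meet in 0. 2b->2: ok.
bbba: 2a undefined. 2a->0: no, ca/bbbacc meet in 0. 2a->1: no, ab/aacabca meet in 1. 2a->2: no, acccbb/aacabca meet in 2. Open state 3: 2a->3.
bcbc: 2c undefined. 2c->0: no, ca/bbbbbc meet in 0. 2c->1: no, ab/bbbbbc meet in 1. 2c->2: no, acccbb/bbbbbc meet in 2. 2c->3: ok.
bbbaa: 3a undefined. 3a->0: ok.
bbbac: 3c undefined. 3c->0: no, ca/bbbacc meet in 0. 3c->1: no, acccbb/bbbacc meet in 2. 3c->2: ok.
bcbab: 3b undefined. 3b->0: no, ca/bcbabc meet in 0. 3b->1: no, acccbb/bcbabc meet in 2. 3b->2: ok.
All examples now run through 4 states with every (state, symbol) defined. Accept strings end in {0,1,2}, Reject strings end in {3}; accept={0,1,2}.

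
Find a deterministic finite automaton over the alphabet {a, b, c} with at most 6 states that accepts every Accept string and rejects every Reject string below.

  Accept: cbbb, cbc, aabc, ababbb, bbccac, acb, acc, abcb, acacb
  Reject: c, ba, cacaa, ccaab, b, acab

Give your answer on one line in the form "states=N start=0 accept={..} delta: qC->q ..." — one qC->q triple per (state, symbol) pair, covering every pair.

Fold the examples into a partial DFA from state 0: repeatedly fix the first undefined (state, symbol) met by the shortest-then-alphabetical prefix, trying targets in increasing order and rejecting any under which an Accept and a Reject string meet in one state with the same remainder; add a state when all current targets are rejected. Accepting states are where Accept strings end.
a: 0a undefined. 0a->0: ok.
b: 0b undefined. 0b->0: no, aabc/c meet in 0 with "c" left. Open state 1: 0b->1.
c: 0c undefined. 0c->0: no, acb/ccaab meet in 1. 0c->1: ok.
ba: 1a undefined. 1a->0: ok.
bb: 1b undefined. 1b->0: no, cbbb/ba meet in 0. 1b->1: no, cbbb/c meet in 1. Open state 2: 1b->2.
cc: 1c undefined. 1c->0: no, aabc/ba meet in 0. 1c->1: no, aabc/c meet in 1. 1c->2: ok.
bbc: 2c undefined. 2c->0: no, cbc/ba meet in 0. 2c->1: no, cbc/c meet in 1. 2c->2: ok.
cbb: 2b undefined. 2b->0: no, cbbb/c meet in 1. 2b->1: no, ababbb/c meet in 1. 2b->2: ok.
cca: 2a undefined. 2a->0: no, bbccac/c meet in 1. 2a->1: ok.
All examples now run through 3 states with every (state, symbol) defined. Accept strings end in {2}, Reject strings end in {0,1}; accept={2}.

states=3 start=0 accept={2} delta: 0a->0 0b->1 0c->1 1a->0 1b->2 1c->2 2a->1 2b->2 2c->2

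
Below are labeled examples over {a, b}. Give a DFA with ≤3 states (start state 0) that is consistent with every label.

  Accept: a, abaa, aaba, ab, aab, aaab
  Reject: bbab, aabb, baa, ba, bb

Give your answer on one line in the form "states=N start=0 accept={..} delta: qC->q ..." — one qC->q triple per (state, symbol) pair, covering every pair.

states=3 start=0 accept={0,1} delta: 0a->1 0b->2 1a->1 1b->0 2a->2 2b->2

State merging on the prefix tree: take the shortest (then alphabetical) example prefix whose next move is undefined and point that move at state 0, else 1, else 2, ...; a target is out if some Accept/Reject pair would then sit in one state with the same input left (inseparable). If every existing state is out, open a new one.
a: 0a undefined. 0a->0: no, abaa/baa meet in 0 with "baa" left. Open state 1: 0a->1.
b: 0b undefined. 0b->0: no, a/ba meet in 1. 0b->1: no, ab/bb meet in 1 with "b" left. Open state 2: 0b->2.
aa: 1a undefined. 1a->0: no, aaba/ba meet in 2 with "a" left. 1a->1: ok.
ab: 1b undefined. 1b->0: ok.
ba: 2a undefined. 2a->0: no, a/baa meet in 1. 2a->1: no, a/baa meet in 1. 2a->2: ok.
bb: 2b undefined. 2b->0: no, ab/bbab meet in 0. 2b->1: no, a/bb meet in 1. 2b->2: ok.
All examples now run through 3 states with every (state, symbol) defined. Accept strings end in {0,1}, Reject strings end in {2}; accept={0,1}.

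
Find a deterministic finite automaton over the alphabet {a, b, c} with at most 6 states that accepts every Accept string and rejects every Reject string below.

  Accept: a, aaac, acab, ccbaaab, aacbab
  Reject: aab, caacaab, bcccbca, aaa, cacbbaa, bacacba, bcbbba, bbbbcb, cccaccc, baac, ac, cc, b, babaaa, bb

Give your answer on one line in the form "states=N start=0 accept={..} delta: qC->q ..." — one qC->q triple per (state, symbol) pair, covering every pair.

states=5 start=0 accept={1,4} delta: 0a->1 0b->0 0c->1 1a->2 1b->3 1c->2 2a->3 2b->0 2c->3 3a->0 3b->4 3c->4 4a->3 4b->1 4c->1

Grow the machine one transition at a time. Run the examples from 0; the earliest place one falls off (shortest prefix, ties alphabetical) gets sent to the lowest-numbered state that keeps every Accept/Reject pair distinguishable — a pair clashes when both reach the same state with identical unread suffix — and to a fresh state only if none does.
a: 0a undefined. 0a->0: no, a/aaa meet in 0. Open state 1: 0a->1.
b: 0b undefined. 0b->0: ok.
c: 0c undefined. 0c->0: no, a/bcccbca meet in 1. 0c->1: ok.
aa: 1a undefined. 1a->0: no, a/aaa meet in 1. 1a->1: no, a/aaa meet in 1. Open state 2: 1a->2.
ac: 1c undefined. 1c->0: no, a/bacacba meet in 1. 1c->1: no, a/ac meet in 1. 1c->2: ok.
aaa: 2a undefined. 2a->0: no, acab/caacaab meet in 0. 2a->1: no, a/aaa meet in 1. 2a->2: no, aaac/baac meet in 2 with "c" left. Open state 3: 2a->3.
aab: 2b undefined. 2b->0: ok.
aac: 2c undefined. 2c->0: no, a/cccaccc meet in 1. 2c->1: no, a/cccaccc meet in 1. 2c->2: no, aacbab/bbbbcb meet in 1 with "b" left. 2c->3: ok.
bab: 1b undefined. 1b->0: no, a/bcbbba meet in 1. 1b->1: no, a/bbbbcb meet in 1. 1b->2: no, a/bcbbba meet in 1. 1b->3: ok.
aaac: 3c undefined. 3c->0: no, a/bacacba meet in 1. 3c->1: no, acab/caacaab meet in 3 with "b" left. 3c->2: no, a/bacacba meet in 1. 3c->3: no, aaac/aaa meet in 3. Open state 4: 3c->4.
aacb: 3b undefined. 3b->0: no, a/bcbbba meet in 1. 3b->1: no, aacbab/aab meet in 0. 3b->2: no, a/bcbbba meet in 1. 3b->3: no, acab/aaa meet in 3. 3b->4: ok.
baba: 3a undefined. 3a->0: ok.
aacba: 4a undefined. 4a->0: no, aacbab/aab meet in 0. 4a->1: no, aacbab/aaa meet in 3. 4a->2: no, aaac/caacaab meet in 4. 4a->3: ok.
bcbbb: 4b undefined. 4b->0: no, a/bacacba meet in 1. 4b->1: ok.
bcccbc: 4c undefined. 4c->0: no, a/bcccbca meet in 1. 4c->1: ok.
All examples now run through 5 states with every (state, symbol) defined. Accept strings end in {1,4}, Reject strings end in {0,2,3}; accept={1,4}.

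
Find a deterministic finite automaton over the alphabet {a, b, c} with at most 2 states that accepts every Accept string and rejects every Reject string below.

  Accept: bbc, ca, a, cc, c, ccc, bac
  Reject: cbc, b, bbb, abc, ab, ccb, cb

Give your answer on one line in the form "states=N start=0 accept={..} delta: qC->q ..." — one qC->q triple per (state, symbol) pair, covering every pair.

State merging on the prefix tree: take the shortest (then alphabetical) example prefix whose next move is undefined and point that move at state 0, else 1, else 2, ...; a target is out if some Accept/Reject pair would then sit in one state with the same input left (inseparable). If every existing state is out, open a new one.
a: 0a undefined. 0a->0: ok.
b: 0b undefined. 0b->0: no, bbc/abc meet in 0 with "c" left. Open state 1: 0b->1.
c: 0c undefined. 0c->0: ok.
ba: 1a undefined. 1a->0: ok.
bb: 1b undefined. 1b->0: ok.
abc: 1c undefined. 1c->0: no, bbc/cbc meet in 0. 1c->1: ok.
All examples now run through 2 states with every (state, symbol) defined. Accept strings end in {0}, Reject strings end in {1}; accept={0}.

states=2 start=0 accept={0} delta: 0a->0 0b->1 0c->0 1a->0 1b->0 1c->1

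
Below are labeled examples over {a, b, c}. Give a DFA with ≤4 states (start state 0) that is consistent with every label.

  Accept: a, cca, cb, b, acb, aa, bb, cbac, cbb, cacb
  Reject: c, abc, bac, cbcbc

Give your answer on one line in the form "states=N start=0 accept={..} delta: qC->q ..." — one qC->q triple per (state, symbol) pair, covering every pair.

states=3 start=0 accept={0,2} delta: 0a->0 0b->0 0c->1 1a->0 1b->2 1c->0 2a->1 2b->0 2c->0

Grow the machine one transition at a time. Run the examples from 0; the earliest place one falls off (shortest prefix, ties alphabetical) gets sent to the lowest-numbered state that keeps every Accept/Reject pair distinguishable — a pair clashes when both reach the same state with identical unread suffix — and to a fresh state only if none does.
a: 0a undefined. 0a->0: ok.
b: 0b undefined. 0b->0: ok.
c: 0c undefined. 0c->0: no, a/c meet in 0. Open state 1: 0c->1.
ca: 1a undefined. 1a->0: ok.
cb: 1b undefined. 1b->0: no, cbac/c meet in 1. 1b->1: no, cb/c meet in 1. Open state 2: 1b->2.
cc: 1c undefined. 1c->0: ok.
cba: 2a undefined. 2a->0: no, cbac/c meet in 1. 2a->1: ok.
cbb: 2b undefined. 2b->0: ok.
cbc: 2c undefined. 2c->0: ok.
All examples now run through 3 states with every (state, symbol) defined. Accept strings end in {0,2}, Reject strings end in {1}; accept={0,2}.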